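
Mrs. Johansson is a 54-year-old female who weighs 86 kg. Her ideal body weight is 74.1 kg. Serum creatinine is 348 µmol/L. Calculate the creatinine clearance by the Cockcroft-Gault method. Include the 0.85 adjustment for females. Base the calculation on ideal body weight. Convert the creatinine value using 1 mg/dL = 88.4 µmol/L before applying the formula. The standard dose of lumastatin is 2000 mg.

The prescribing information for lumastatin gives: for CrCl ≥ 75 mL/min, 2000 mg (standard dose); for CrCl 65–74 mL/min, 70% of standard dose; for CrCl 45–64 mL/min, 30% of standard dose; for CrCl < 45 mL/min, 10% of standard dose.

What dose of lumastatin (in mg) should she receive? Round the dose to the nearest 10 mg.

SCr = 348 / 88.4 = 3.937 mg/dL
CrCl = (140 − 54) × 74.1 / (72 × 3.937) × 0.85 = 6372.6 / 283.46 × 0.85 ≈ 19.1 mL/min
CrCl ≈ 19 mL/min → bracket < 45 mL/min.
10% of 2000 mg = 200 mg

200 mg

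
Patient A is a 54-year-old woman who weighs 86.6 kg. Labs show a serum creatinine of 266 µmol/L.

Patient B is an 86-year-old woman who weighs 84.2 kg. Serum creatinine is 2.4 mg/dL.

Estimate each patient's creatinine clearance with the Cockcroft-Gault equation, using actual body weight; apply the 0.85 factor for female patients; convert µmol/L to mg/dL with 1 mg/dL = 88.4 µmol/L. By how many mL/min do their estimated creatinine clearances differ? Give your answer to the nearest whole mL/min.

7 mL/min

Patient A: SCr = 266 / 88.4 = 3.009 mg/dL
Patient A: CrCl = (140 − 54) × 86.6 / (72 × 3.009) × 0.85 = 7447.6 / 216.65 × 0.85 ≈ 29.2 mL/min
Patient B: CrCl = (140 − 86) × 84.2 / (72 × 2.4) × 0.85 = 4546.8 / 172.80 × 0.85 ≈ 22.4 mL/min
|29.2 − 22.4| = 6.8 mL/min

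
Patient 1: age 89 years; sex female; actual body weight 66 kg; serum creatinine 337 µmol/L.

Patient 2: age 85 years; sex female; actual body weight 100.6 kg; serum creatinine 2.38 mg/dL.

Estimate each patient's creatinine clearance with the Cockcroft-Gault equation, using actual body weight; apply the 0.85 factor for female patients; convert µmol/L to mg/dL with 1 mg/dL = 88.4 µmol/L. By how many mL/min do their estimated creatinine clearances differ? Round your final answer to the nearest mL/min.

Patient 1: SCr = 337 / 88.4 = 3.812 mg/dL
Patient 1: CrCl = (140 − 89) × 66 / (72 × 3.812) × 0.85 = 3366.0 / 274.46 × 0.85 ≈ 10.4 mL/min
Patient 2: CrCl = (140 − 85) × 100.6 / (72 × 2.38) × 0.85 = 5533.0 / 171.36 × 0.85 ≈ 27.4 mL/min
|10.4 − 27.4| = 17.0 mL/min

17 mL/min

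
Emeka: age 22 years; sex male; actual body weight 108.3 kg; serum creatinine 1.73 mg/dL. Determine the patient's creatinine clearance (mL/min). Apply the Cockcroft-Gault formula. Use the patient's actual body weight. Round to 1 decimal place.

102.6 mL/min

CrCl = (140 − 22) × 108.3 / (72 × 1.73) = 12779.4 / 124.56 ≈ 102.6 mL/min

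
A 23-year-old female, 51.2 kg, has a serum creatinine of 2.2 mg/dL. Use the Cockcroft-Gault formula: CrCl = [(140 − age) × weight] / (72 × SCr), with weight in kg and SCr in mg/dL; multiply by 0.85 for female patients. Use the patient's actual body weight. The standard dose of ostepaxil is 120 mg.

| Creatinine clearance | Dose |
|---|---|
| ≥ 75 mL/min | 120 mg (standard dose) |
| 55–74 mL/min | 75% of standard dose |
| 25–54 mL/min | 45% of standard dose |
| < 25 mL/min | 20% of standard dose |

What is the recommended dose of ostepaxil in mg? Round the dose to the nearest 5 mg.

CrCl = (140 − 23) × 51.2 / (72 × 2.2) × 0.85 = 5990.4 / 158.40 × 0.85 ≈ 32.1 mL/min
CrCl ≈ 32 mL/min → bracket 25–54 mL/min.
45% of 120 mg = 54 mg → 55 mg

55 mg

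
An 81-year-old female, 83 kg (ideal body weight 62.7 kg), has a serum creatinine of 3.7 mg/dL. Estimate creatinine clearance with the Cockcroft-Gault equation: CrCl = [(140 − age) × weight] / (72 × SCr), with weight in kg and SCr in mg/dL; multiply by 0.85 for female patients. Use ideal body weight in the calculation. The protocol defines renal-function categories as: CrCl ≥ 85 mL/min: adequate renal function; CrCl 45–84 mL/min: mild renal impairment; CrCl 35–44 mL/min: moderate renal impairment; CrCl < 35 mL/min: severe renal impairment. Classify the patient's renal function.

CrCl = (140 − 81) × 62.7 / (72 × 3.7) × 0.85 = 3699.3 / 266.40 × 0.85 ≈ 11.8 mL/min
12 mL/min falls in the 'severe renal impairment' range.

severe renal impairment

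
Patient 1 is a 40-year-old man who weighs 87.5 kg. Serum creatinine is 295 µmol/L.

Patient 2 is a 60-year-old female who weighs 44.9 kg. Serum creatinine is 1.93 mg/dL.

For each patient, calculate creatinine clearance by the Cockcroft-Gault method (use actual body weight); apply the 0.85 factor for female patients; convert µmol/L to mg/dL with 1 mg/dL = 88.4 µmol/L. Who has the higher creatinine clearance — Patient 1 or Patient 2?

Patient 1

Patient 1: SCr = 295 / 88.4 = 3.337 mg/dL
Patient 1: CrCl = (140 − 40) × 87.5 / (72 × 3.337) = 8750.0 / 240.26 ≈ 36.4 mL/min
Patient 2: CrCl = (140 − 60) × 44.9 / (72 × 1.93) × 0.85 = 3592.0 / 138.96 × 0.85 ≈ 22.0 mL/min
36.4 vs 22.0 mL/min → Patient 1 is higher.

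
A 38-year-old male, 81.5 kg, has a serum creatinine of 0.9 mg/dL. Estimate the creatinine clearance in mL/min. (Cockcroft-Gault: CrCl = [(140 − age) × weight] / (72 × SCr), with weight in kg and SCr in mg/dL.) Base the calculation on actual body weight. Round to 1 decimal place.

128.3 mL/min

CrCl = (140 − 38) × 81.5 / (72 × 0.9) = 8313.0 / 64.80 ≈ 128.3 mL/min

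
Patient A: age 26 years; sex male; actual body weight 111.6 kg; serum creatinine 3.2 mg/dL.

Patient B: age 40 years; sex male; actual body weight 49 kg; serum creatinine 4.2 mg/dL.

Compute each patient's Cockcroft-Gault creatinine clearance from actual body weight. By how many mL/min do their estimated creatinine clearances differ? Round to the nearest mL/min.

39 mL/min

Patient A: CrCl = (140 − 26) × 111.6 / (72 × 3.2) = 12722.4 / 230.40 ≈ 55.2 mL/min
Patient B: CrCl = (140 − 40) × 49 / (72 × 4.2) = 4900.0 / 302.40 ≈ 16.2 mL/min
|55.2 − 16.2| = 39.0 mL/min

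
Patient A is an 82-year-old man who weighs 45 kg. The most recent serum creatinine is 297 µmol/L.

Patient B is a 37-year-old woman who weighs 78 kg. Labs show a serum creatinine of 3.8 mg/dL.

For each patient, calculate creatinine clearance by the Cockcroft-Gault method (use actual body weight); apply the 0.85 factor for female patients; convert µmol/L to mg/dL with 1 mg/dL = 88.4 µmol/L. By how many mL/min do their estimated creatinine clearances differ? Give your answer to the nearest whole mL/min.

Patient A: SCr = 297 / 88.4 = 3.36 mg/dL
Patient A: CrCl = (140 − 82) × 45 / (72 × 3.36) = 2610.0 / 241.92 ≈ 10.8 mL/min
Patient B: CrCl = (140 − 37) × 78 / (72 × 3.8) × 0.85 = 8034.0 / 273.60 × 0.85 ≈ 25.0 mL/min
|10.8 − 25.0| = 14.2 mL/min

14 mL/min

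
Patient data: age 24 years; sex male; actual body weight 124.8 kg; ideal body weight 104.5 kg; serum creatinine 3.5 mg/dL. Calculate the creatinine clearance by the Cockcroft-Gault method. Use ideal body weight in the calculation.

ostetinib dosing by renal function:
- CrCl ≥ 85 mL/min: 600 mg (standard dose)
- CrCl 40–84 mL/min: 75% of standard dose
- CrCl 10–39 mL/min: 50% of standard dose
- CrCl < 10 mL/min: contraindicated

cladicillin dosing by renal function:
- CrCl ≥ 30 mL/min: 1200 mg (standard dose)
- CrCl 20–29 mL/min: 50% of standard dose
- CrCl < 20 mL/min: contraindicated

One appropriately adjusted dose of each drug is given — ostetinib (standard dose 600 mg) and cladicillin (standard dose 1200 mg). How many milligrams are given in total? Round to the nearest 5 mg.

CrCl = (140 − 24) × 104.5 / (72 × 3.5) = 12122.0 / 252.00 ≈ 48.1 mL/min
CrCl ≈ 48 mL/min.
ostetinib: 40–84 mL/min → 75% of 600 mg = 450 mg.
cladicillin: ≥ 30 mL/min → 100% of 1200 mg = 1200 mg.
Total = 450 + 1200 = 1650 mg.

1650 mg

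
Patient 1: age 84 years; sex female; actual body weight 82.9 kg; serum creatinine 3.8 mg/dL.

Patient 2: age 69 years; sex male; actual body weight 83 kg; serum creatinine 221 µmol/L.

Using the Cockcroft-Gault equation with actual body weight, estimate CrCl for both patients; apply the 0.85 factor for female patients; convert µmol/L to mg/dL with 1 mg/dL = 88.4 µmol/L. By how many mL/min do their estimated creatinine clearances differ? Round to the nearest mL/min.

Patient 1: CrCl = (140 − 84) × 82.9 / (72 × 3.8) × 0.85 = 4642.4 / 273.60 × 0.85 ≈ 14.4 mL/min
Patient 2: SCr = 221 / 88.4 = 2.5 mg/dL
Patient 2: CrCl = (140 − 69) × 83 / (72 × 2.5) = 5893.0 / 180.00 ≈ 32.7 mL/min
|14.4 − 32.7| = 18.3 mL/min

18 mL/min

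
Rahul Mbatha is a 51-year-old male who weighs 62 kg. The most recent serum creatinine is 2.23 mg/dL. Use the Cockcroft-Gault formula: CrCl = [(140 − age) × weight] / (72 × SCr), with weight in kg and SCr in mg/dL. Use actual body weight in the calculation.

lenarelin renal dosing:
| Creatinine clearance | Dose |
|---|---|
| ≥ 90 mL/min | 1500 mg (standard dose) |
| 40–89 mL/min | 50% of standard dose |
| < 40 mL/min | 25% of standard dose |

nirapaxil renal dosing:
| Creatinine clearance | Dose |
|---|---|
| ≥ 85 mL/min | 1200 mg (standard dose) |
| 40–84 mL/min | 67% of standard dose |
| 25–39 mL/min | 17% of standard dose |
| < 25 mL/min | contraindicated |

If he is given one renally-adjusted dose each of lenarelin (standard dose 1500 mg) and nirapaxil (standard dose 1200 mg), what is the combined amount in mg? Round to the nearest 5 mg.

CrCl = (140 − 51) × 62 / (72 × 2.23) = 5518.0 / 160.56 ≈ 34.4 mL/min
CrCl ≈ 34 mL/min.
lenarelin: < 40 mL/min → 25% of 1500 mg = 375 mg.
nirapaxil: 25–39 mL/min → 17% of 1200 mg = 204 mg.
Total = 375 + 204 = 579 mg.

580 mg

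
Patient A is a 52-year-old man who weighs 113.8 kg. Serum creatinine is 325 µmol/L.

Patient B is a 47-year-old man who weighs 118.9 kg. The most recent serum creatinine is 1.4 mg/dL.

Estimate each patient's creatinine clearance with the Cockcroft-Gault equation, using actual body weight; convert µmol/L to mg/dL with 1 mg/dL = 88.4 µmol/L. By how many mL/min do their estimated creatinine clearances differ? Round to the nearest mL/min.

Patient A: SCr = 325 / 88.4 = 3.676 mg/dL
Patient A: CrCl = (140 − 52) × 113.8 / (72 × 3.676) = 10014.4 / 264.67 ≈ 37.8 mL/min
Patient B: CrCl = (140 − 47) × 118.9 / (72 × 1.4) = 11057.7 / 100.80 ≈ 109.7 mL/min
|37.8 − 109.7| = 71.9 mL/min

72 mL/min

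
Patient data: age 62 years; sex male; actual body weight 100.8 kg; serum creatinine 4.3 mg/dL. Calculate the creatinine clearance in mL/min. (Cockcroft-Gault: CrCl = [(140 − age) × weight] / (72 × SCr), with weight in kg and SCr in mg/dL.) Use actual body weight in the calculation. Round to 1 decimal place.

CrCl = (140 − 62) × 100.8 / (72 × 4.3) = 7862.4 / 309.60 ≈ 25.4 mL/min

25.4 mL/min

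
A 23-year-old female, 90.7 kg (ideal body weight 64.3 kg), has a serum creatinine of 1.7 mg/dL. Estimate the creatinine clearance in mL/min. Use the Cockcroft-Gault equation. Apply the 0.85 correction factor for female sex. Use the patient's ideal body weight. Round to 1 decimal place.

CrCl = (140 − 23) × 64.3 / (72 × 1.7) × 0.85 = 7523.1 / 122.40 × 0.85 ≈ 52.2 mL/min

52.2 mL/min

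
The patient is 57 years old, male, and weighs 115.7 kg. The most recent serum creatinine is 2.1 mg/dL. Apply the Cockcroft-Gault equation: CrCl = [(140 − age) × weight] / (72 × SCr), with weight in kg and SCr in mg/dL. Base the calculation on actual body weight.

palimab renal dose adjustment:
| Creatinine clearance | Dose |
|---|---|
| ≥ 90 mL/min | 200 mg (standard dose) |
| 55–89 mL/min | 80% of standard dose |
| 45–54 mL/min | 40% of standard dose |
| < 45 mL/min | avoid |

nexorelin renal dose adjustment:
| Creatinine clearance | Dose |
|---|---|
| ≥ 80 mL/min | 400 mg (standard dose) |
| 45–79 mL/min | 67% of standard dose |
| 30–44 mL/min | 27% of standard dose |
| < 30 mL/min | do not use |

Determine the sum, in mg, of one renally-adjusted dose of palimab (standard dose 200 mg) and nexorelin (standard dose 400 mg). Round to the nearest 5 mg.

430 mg

CrCl = (140 − 57) × 115.7 / (72 × 2.1) = 9603.1 / 151.20 ≈ 63.5 mL/min
CrCl ≈ 64 mL/min.
palimab: 55–89 mL/min → 80% of 200 mg = 160 mg.
nexorelin: 45–79 mL/min → 67% of 400 mg = 268 mg.
Total = 160 + 268 = 428 mg.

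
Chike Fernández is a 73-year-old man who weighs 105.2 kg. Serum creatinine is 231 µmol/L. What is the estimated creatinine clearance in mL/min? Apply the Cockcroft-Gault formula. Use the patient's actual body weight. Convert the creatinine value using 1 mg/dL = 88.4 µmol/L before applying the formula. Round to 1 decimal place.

SCr = 231 / 88.4 = 2.613 mg/dL
CrCl = (140 − 73) × 105.2 / (72 × 2.613) = 7048.4 / 188.14 ≈ 37.5 mL/min

37.5 mL/min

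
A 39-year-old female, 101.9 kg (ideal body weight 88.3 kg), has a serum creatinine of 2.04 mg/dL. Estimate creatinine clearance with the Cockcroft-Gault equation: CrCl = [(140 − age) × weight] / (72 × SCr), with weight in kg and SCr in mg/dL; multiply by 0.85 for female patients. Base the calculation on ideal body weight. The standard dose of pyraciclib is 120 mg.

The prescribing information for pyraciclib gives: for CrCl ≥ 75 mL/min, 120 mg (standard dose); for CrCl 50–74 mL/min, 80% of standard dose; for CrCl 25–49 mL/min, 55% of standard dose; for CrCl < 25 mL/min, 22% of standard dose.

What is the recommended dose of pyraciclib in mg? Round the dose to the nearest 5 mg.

CrCl = (140 − 39) × 88.3 / (72 × 2.04) × 0.85 = 8918.3 / 146.88 × 0.85 ≈ 51.6 mL/min
CrCl ≈ 52 mL/min → bracket 50–74 mL/min.
80% of 120 mg = 96 mg → 95 mg

95 mg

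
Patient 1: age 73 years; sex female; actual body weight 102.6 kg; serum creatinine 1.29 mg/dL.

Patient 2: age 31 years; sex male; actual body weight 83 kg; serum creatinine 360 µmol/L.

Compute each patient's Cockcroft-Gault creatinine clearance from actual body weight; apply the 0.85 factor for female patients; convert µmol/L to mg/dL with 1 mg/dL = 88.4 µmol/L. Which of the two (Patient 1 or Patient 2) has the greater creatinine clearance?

Patient 1

Patient 1: CrCl = (140 − 73) × 102.6 / (72 × 1.29) × 0.85 = 6874.2 / 92.88 × 0.85 ≈ 62.9 mL/min
Patient 2: SCr = 360 / 88.4 = 4.072 mg/dL
Patient 2: CrCl = (140 − 31) × 83 / (72 × 4.072) = 9047.0 / 293.18 ≈ 30.9 mL/min
62.9 vs 30.9 mL/min → Patient 1 is higher.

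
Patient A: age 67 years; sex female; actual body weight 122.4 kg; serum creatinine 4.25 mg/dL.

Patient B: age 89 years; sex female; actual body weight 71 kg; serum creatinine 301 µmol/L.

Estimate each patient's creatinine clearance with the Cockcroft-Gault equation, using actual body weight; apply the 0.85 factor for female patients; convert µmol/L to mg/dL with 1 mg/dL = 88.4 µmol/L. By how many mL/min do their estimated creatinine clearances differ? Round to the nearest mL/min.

Patient A: CrCl = (140 − 67) × 122.4 / (72 × 4.25) × 0.85 = 8935.2 / 306.00 × 0.85 ≈ 24.8 mL/min
Patient B: SCr = 301 / 88.4 = 3.405 mg/dL
Patient B: CrCl = (140 − 89) × 71 / (72 × 3.405) × 0.85 = 3621.0 / 245.16 × 0.85 ≈ 12.6 mL/min
|24.8 − 12.6| = 12.2 mL/min

12 mL/min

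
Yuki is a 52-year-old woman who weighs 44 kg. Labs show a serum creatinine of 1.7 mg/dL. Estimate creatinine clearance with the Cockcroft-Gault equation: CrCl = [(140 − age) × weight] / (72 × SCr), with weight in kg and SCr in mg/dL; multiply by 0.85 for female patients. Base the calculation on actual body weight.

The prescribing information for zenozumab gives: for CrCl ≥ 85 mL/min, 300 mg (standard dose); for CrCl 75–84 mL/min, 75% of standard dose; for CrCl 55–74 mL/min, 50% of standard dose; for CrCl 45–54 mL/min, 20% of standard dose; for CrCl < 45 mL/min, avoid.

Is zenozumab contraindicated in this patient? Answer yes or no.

CrCl = (140 − 52) × 44 / (72 × 1.7) × 0.85 = 3872.0 / 122.40 × 0.85 ≈ 26.9 mL/min
CrCl ≈ 27 mL/min, which is < 45 mL/min.

yes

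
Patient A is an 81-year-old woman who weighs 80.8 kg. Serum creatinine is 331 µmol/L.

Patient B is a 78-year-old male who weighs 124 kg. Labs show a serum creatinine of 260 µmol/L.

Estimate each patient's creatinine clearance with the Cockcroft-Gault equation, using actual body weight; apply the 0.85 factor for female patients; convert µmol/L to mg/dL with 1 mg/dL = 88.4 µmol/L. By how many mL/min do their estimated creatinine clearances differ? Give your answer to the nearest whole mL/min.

21 mL/min

Patient A: SCr = 331 / 88.4 = 3.744 mg/dL
Patient A: CrCl = (140 − 81) × 80.8 / (72 × 3.744) × 0.85 = 4767.2 / 269.57 × 0.85 ≈ 15.0 mL/min
Patient B: SCr = 260 / 88.4 = 2.941 mg/dL
Patient B: CrCl = (140 − 78) × 124 / (72 × 2.941) = 7688.0 / 211.75 ≈ 36.3 mL/min
|15.0 − 36.3| = 21.3 mL/min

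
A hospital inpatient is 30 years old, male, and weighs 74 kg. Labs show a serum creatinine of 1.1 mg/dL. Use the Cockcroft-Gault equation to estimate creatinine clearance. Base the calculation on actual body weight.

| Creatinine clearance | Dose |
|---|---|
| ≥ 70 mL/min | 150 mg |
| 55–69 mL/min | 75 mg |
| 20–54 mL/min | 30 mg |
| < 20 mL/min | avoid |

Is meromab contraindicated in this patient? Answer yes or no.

CrCl = (140 − 30) × 74 / (72 × 1.1) = 8140.0 / 79.20 ≈ 102.8 mL/min
CrCl ≈ 103 mL/min, which is ≥ 20 mL/min.

no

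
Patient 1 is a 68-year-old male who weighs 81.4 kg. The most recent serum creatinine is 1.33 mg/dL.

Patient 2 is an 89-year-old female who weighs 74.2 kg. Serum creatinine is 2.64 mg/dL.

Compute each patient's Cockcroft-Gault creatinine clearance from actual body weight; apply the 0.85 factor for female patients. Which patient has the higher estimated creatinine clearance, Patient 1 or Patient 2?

Patient 1: CrCl = (140 − 68) × 81.4 / (72 × 1.33) = 5860.8 / 95.76 ≈ 61.2 mL/min
Patient 2: CrCl = (140 − 89) × 74.2 / (72 × 2.64) × 0.85 = 3784.2 / 190.08 × 0.85 ≈ 16.9 mL/min
61.2 vs 16.9 mL/min → Patient 1 is higher.

Patient 1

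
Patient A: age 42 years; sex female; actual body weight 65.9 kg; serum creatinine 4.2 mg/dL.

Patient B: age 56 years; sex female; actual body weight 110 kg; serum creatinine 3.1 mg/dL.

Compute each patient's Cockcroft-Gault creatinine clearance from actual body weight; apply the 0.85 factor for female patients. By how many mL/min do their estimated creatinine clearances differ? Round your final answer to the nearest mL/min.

Patient A: CrCl = (140 − 42) × 65.9 / (72 × 4.2) × 0.85 = 6458.2 / 302.40 × 0.85 ≈ 18.2 mL/min
Patient B: CrCl = (140 − 56) × 110 / (72 × 3.1) × 0.85 = 9240.0 / 223.20 × 0.85 ≈ 35.2 mL/min
|18.2 − 35.2| = 17.0 mL/min

17 mL/min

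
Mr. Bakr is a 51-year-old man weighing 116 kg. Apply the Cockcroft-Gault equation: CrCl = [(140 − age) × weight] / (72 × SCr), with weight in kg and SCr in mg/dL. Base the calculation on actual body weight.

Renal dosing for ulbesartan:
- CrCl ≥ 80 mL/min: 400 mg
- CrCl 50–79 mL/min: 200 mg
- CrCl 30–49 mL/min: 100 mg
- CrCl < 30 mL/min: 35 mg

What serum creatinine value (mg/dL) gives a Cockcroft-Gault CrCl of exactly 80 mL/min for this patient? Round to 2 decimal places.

Standard dose requires CrCl ≥ 80 mL/min.
Set (140 − 51) × 116 / (72 × SCr) = 80
SCr = (140 − 51) × 116 / (72 × 80) = 1.792 mg/dL

1.79 mg/dL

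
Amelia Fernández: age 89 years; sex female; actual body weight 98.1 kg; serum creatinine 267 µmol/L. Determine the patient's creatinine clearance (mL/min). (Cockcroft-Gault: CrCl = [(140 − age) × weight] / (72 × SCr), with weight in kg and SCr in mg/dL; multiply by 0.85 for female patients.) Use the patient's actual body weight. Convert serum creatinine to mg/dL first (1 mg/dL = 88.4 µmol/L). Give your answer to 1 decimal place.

SCr = 267 / 88.4 = 3.02 mg/dL
CrCl = (140 − 89) × 98.1 / (72 × 3.02) × 0.85 = 5003.1 / 217.44 × 0.85 ≈ 19.6 mL/min

19.6 mL/min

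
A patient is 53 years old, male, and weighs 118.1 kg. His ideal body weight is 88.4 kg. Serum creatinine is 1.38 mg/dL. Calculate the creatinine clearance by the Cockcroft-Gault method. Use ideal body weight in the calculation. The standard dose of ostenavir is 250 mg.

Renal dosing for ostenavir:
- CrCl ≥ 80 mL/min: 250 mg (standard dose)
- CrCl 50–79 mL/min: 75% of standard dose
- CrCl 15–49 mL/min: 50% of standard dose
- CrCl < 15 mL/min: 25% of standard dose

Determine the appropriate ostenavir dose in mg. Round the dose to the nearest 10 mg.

190 mg

CrCl = (140 − 53) × 88.4 / (72 × 1.38) = 7690.8 / 99.36 ≈ 77.4 mL/min
CrCl ≈ 77 mL/min → bracket 50–79 mL/min.
75% of 250 mg = 187.5 mg → 190 mg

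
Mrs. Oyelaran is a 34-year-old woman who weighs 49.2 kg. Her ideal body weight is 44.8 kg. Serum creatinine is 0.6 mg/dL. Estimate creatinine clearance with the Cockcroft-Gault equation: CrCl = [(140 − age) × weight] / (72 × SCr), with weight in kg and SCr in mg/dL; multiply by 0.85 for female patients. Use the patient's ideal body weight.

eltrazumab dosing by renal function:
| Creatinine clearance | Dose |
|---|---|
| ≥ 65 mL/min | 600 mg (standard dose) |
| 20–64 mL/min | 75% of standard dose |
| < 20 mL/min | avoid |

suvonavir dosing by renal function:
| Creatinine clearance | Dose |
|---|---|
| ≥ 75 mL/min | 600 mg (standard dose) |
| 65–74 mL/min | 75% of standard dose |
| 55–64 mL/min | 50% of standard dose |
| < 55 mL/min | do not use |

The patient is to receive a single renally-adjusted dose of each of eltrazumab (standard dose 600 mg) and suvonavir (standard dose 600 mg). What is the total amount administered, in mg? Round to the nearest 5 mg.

1200 mg

CrCl = (140 − 34) × 44.8 / (72 × 0.6) × 0.85 = 4748.8 / 43.20 × 0.85 ≈ 93.4 mL/min
CrCl ≈ 93 mL/min.
eltrazumab: ≥ 65 mL/min → 100% of 600 mg = 600 mg.
suvonavir: ≥ 75 mL/min → 100% of 600 mg = 600 mg.
Total = 600 + 600 = 1200 mg.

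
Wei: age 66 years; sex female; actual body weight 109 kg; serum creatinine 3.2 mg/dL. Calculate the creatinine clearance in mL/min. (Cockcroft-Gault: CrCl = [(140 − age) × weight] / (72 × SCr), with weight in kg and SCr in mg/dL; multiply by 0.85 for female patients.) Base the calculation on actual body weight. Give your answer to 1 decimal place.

29.8 mL/min

CrCl = (140 − 66) × 109 / (72 × 3.2) × 0.85 = 8066.0 / 230.40 × 0.85 ≈ 29.8 mL/min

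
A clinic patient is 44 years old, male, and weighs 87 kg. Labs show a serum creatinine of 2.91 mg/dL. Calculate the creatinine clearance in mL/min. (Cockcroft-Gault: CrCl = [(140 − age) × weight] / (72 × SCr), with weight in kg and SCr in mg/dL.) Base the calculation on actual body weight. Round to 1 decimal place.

CrCl = (140 − 44) × 87 / (72 × 2.91) = 8352.0 / 209.52 ≈ 39.9 mL/min

39.9 mL/min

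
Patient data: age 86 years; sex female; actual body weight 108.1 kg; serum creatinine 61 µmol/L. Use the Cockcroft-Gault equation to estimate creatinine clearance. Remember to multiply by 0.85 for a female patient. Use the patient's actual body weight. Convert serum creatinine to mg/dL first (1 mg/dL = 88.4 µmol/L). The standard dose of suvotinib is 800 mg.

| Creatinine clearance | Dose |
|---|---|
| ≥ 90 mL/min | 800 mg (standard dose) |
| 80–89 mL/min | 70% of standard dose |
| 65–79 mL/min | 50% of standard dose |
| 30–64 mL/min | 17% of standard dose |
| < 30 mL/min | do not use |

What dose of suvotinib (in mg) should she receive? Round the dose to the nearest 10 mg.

800 mg

SCr = 61 / 88.4 = 0.69 mg/dL
CrCl = (140 − 86) × 108.1 / (72 × 0.69) × 0.85 = 5837.4 / 49.68 × 0.85 ≈ 99.9 mL/min
CrCl ≈ 100 mL/min → bracket ≥ 90 mL/min.
100% of 800 mg = 800 mg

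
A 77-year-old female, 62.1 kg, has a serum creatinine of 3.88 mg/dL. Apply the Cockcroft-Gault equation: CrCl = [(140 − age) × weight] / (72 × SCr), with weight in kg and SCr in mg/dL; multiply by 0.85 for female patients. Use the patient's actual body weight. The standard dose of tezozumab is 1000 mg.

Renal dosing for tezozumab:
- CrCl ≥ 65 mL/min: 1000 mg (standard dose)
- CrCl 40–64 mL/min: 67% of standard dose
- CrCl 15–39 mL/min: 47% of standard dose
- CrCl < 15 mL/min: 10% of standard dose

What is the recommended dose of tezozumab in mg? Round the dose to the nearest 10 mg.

100 mg

CrCl = (140 − 77) × 62.1 / (72 × 3.88) × 0.85 = 3912.3 / 279.36 × 0.85 ≈ 11.9 mL/min
CrCl ≈ 12 mL/min → bracket < 15 mL/min.
10% of 1000 mg = 100 mg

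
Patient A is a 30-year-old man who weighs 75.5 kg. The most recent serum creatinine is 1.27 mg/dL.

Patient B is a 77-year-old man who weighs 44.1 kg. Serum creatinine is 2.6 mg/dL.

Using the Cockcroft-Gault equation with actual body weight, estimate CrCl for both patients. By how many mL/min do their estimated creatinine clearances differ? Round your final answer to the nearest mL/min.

76 mL/min

Patient A: CrCl = (140 − 30) × 75.5 / (72 × 1.27) = 8305.0 / 91.44 ≈ 90.8 mL/min
Patient B: CrCl = (140 − 77) × 44.1 / (72 × 2.6) = 2778.3 / 187.20 ≈ 14.8 mL/min
|90.8 − 14.8| = 76.0 mL/min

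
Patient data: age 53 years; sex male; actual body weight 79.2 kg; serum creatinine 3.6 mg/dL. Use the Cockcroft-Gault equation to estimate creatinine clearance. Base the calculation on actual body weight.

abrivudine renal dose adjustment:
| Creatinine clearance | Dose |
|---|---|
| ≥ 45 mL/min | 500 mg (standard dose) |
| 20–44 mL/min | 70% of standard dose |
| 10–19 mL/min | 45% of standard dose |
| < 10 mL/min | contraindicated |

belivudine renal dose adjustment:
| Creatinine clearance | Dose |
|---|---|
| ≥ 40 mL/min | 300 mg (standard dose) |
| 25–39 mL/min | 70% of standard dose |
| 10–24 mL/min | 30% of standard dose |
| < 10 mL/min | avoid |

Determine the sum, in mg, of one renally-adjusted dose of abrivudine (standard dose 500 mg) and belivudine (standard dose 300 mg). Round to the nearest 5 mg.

CrCl = (140 − 53) × 79.2 / (72 × 3.6) = 6890.4 / 259.20 ≈ 26.6 mL/min
CrCl ≈ 27 mL/min.
abrivudine: 20–44 mL/min → 70% of 500 mg = 350 mg.
belivudine: 25–39 mL/min → 70% of 300 mg = 210 mg.
Total = 350 + 210 = 560 mg.

560 mg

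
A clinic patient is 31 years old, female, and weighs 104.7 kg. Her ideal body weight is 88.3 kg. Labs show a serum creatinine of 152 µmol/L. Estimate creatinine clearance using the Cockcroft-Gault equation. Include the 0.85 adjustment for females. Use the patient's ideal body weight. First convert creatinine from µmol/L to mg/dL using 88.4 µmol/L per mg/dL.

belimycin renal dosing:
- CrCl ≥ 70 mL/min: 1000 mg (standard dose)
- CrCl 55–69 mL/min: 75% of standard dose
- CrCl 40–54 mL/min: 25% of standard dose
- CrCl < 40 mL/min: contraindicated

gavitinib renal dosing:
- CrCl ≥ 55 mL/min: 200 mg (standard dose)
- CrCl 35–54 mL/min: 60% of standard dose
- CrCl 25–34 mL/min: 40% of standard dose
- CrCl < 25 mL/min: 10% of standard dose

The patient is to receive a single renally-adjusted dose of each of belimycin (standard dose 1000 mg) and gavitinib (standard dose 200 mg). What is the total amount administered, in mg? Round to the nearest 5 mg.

950 mg

SCr = 152 / 88.4 = 1.719 mg/dL
CrCl = (140 − 31) × 88.3 / (72 × 1.719) × 0.85 = 9624.7 / 123.77 × 0.85 ≈ 66.1 mL/min
CrCl ≈ 66 mL/min.
belimycin: 55–69 mL/min → 75% of 1000 mg = 750 mg.
gavitinib: ≥ 55 mL/min → 100% of 200 mg = 200 mg.
Total = 750 + 200 = 950 mg.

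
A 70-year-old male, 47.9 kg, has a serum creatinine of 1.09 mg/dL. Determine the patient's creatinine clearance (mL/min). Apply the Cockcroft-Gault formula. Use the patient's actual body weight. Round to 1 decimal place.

42.7 mL/min

CrCl = (140 − 70) × 47.9 / (72 × 1.09) = 3353.0 / 78.48 ≈ 42.7 mL/min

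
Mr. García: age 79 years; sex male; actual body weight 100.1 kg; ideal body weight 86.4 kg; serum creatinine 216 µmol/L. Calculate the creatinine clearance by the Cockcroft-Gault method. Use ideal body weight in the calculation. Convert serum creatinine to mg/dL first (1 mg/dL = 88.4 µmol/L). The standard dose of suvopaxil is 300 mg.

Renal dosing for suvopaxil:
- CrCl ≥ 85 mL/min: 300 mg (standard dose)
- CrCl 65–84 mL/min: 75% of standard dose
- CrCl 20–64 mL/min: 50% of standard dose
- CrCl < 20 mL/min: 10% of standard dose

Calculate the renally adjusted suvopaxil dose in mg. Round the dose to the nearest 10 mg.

SCr = 216 / 88.4 = 2.443 mg/dL
CrCl = (140 − 79) × 86.4 / (72 × 2.443) = 5270.4 / 175.90 ≈ 30.0 mL/min
CrCl ≈ 30 mL/min → bracket 20–64 mL/min.
50% of 300 mg = 150 mg

150 mg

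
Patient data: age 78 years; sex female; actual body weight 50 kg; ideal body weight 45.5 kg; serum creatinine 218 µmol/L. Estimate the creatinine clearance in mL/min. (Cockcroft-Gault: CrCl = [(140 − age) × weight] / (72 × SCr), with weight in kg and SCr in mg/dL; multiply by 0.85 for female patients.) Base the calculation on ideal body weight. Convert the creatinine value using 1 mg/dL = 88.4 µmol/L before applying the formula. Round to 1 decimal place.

SCr = 218 / 88.4 = 2.466 mg/dL
CrCl = (140 − 78) × 45.5 / (72 × 2.466) × 0.85 = 2821.0 / 177.55 × 0.85 ≈ 13.5 mL/min

13.5 mL/min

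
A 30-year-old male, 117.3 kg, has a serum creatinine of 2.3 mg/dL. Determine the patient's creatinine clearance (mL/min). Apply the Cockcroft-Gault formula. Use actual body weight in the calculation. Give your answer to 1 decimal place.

CrCl = (140 − 30) × 117.3 / (72 × 2.3) = 12903.0 / 165.60 ≈ 77.9 mL/min

77.9 mL/min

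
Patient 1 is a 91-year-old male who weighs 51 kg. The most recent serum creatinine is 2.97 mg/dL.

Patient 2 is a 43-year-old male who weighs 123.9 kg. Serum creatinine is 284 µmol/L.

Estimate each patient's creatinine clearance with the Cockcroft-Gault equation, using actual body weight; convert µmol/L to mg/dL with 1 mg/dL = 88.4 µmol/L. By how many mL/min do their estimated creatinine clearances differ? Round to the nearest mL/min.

40 mL/min

Patient 1: CrCl = (140 − 91) × 51 / (72 × 2.97) = 2499.0 / 213.84 ≈ 11.7 mL/min
Patient 2: SCr = 284 / 88.4 = 3.213 mg/dL
Patient 2: CrCl = (140 − 43) × 123.9 / (72 × 3.213) = 12018.3 / 231.34 ≈ 52.0 mL/min
|11.7 − 52.0| = 40.3 mL/min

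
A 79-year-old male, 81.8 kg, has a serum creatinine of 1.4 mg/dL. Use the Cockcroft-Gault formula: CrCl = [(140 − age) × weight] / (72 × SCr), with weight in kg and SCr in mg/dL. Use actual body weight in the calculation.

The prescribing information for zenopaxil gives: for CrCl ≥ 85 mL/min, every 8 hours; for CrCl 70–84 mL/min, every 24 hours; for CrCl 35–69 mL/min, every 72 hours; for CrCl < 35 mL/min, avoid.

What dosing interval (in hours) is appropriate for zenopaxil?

every 72 hours

CrCl = (140 − 79) × 81.8 / (72 × 1.4) = 4989.8 / 100.80 ≈ 49.5 mL/min
CrCl ≈ 50 mL/min → bracket 35–69 mL/min → every 72 hours.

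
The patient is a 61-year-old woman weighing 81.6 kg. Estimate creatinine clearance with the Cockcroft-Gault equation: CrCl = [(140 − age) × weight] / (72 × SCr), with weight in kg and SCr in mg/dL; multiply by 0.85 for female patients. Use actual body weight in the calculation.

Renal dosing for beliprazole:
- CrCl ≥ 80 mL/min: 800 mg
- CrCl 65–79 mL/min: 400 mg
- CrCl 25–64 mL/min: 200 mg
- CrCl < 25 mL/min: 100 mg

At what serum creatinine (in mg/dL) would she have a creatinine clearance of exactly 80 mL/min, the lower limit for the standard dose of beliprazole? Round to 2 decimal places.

0.95 mg/dL

Standard dose requires CrCl ≥ 80 mL/min.
Set (140 − 61) × 81.6 × 0.85 / (72 × SCr) = 80
SCr = (140 − 61) × 81.6 × 0.85 / (72 × 80) = 0.951 mg/dL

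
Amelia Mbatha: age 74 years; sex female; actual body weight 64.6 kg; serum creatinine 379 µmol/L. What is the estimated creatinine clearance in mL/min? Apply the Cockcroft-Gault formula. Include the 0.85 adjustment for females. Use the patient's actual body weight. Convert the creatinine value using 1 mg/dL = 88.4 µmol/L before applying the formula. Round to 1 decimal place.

SCr = 379 / 88.4 = 4.287 mg/dL
CrCl = (140 − 74) × 64.6 / (72 × 4.287) × 0.85 = 4263.6 / 308.66 × 0.85 ≈ 11.7 mL/min

11.7 mL/min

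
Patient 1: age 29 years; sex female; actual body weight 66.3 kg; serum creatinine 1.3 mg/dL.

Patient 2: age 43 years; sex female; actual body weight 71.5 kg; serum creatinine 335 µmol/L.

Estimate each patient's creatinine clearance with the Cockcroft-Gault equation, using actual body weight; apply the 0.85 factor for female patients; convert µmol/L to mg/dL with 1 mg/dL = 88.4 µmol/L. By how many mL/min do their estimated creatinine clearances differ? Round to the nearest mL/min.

Patient 1: CrCl = (140 − 29) × 66.3 / (72 × 1.3) × 0.85 = 7359.3 / 93.60 × 0.85 ≈ 66.8 mL/min
Patient 2: SCr = 335 / 88.4 = 3.79 mg/dL
Patient 2: CrCl = (140 − 43) × 71.5 / (72 × 3.79) × 0.85 = 6935.5 / 272.88 × 0.85 ≈ 21.6 mL/min
|66.8 − 21.6| = 45.2 mL/min

45 mL/min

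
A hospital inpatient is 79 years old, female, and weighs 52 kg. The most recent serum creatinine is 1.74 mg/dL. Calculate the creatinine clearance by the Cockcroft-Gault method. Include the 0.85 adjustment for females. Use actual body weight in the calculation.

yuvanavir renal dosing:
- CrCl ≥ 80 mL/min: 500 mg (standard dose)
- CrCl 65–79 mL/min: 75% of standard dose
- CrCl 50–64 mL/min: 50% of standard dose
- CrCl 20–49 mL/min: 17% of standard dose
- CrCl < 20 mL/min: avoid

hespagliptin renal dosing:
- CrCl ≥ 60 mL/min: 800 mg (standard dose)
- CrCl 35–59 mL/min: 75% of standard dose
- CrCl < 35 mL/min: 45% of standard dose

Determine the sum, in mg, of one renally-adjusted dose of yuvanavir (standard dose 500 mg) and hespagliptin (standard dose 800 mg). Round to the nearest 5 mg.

445 mg

CrCl = (140 − 79) × 52 / (72 × 1.74) × 0.85 = 3172.0 / 125.28 × 0.85 ≈ 21.5 mL/min
CrCl ≈ 22 mL/min.
yuvanavir: 20–49 mL/min → 17% of 500 mg = 85 mg.
hespagliptin: < 35 mL/min → 45% of 800 mg = 360 mg.
Total = 85 + 360 = 445 mg.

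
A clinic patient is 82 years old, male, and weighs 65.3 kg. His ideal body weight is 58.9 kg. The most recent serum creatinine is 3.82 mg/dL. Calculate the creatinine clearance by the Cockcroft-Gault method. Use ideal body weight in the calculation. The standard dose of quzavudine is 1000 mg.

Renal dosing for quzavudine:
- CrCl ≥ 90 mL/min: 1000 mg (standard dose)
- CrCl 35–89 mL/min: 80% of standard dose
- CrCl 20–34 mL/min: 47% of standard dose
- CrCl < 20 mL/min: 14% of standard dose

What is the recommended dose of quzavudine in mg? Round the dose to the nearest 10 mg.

CrCl = (140 − 82) × 58.9 / (72 × 3.82) = 3416.2 / 275.04 ≈ 12.4 mL/min
CrCl ≈ 12 mL/min → bracket < 20 mL/min.
14% of 1000 mg = 140 mg

140 mg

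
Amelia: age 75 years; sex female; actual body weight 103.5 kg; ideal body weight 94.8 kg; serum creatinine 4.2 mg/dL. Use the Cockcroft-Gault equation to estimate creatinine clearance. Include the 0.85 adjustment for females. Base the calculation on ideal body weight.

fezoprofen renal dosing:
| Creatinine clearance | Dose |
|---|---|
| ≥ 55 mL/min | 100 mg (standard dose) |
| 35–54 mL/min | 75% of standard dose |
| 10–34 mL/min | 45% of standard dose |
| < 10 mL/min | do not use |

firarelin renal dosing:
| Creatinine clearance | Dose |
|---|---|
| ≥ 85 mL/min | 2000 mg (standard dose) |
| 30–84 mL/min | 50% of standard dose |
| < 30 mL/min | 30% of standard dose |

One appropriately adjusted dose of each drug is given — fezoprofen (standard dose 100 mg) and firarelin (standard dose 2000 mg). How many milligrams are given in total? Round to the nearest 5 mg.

CrCl = (140 − 75) × 94.8 / (72 × 4.2) × 0.85 = 6162.0 / 302.40 × 0.85 ≈ 17.3 mL/min
CrCl ≈ 17 mL/min.
fezoprofen: 10–34 mL/min → 45% of 100 mg = 45 mg.
firarelin: < 30 mL/min → 30% of 2000 mg = 600 mg.
Total = 45 + 600 = 645 mg.

645 mg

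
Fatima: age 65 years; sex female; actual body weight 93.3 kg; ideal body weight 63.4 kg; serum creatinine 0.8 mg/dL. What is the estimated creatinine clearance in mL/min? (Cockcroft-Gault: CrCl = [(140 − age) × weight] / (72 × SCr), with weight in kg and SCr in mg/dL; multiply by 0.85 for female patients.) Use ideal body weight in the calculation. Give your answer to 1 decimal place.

CrCl = (140 − 65) × 63.4 / (72 × 0.8) × 0.85 = 4755.0 / 57.60 × 0.85 ≈ 70.2 mL/min

70.2 mL/min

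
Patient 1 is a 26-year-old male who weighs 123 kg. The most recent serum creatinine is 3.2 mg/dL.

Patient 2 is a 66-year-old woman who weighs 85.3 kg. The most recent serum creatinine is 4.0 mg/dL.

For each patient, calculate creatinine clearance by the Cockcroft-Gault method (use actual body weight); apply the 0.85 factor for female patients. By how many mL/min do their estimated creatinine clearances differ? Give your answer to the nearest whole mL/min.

Patient 1: CrCl = (140 − 26) × 123 / (72 × 3.2) = 14022.0 / 230.40 ≈ 60.9 mL/min
Patient 2: CrCl = (140 − 66) × 85.3 / (72 × 4) × 0.85 = 6312.2 / 288.00 × 0.85 ≈ 18.6 mL/min
|60.9 − 18.6| = 42.3 mL/min

42 mL/min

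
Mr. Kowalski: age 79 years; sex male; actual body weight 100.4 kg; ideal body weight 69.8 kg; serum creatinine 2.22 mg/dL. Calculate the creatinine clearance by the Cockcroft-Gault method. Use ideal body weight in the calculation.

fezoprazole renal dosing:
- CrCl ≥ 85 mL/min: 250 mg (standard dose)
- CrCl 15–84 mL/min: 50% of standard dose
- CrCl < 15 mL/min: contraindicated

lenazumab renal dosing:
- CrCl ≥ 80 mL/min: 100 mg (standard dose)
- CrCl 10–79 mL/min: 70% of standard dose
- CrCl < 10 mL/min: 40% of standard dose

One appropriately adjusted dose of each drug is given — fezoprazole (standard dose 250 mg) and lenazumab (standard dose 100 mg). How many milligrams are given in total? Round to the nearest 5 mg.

195 mg

CrCl = (140 − 79) × 69.8 / (72 × 2.22) = 4257.8 / 159.84 ≈ 26.6 mL/min
CrCl ≈ 27 mL/min.
fezoprazole: 15–84 mL/min → 50% of 250 mg = 125 mg.
lenazumab: 10–79 mL/min → 70% of 100 mg = 70 mg.
Total = 125 + 70 = 195 mg.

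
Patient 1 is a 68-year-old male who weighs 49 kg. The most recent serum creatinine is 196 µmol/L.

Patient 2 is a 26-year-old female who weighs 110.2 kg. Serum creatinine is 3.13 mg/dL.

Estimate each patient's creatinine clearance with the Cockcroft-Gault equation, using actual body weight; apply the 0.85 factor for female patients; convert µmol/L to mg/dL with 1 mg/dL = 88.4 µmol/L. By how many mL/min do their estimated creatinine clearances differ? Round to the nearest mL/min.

25 mL/min

Patient 1: SCr = 196 / 88.4 = 2.217 mg/dL
Patient 1: CrCl = (140 − 68) × 49 / (72 × 2.217) = 3528.0 / 159.62 ≈ 22.1 mL/min
Patient 2: CrCl = (140 − 26) × 110.2 / (72 × 3.13) × 0.85 = 12562.8 / 225.36 × 0.85 ≈ 47.4 mL/min
|22.1 − 47.4| = 25.3 mL/min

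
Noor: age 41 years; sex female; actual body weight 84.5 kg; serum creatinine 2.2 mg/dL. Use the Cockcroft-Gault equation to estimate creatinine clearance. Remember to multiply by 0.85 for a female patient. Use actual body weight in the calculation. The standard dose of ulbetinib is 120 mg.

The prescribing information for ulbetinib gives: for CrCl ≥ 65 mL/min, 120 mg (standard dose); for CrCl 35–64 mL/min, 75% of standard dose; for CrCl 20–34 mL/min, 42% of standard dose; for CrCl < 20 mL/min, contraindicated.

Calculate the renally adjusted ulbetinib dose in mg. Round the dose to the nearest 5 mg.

90 mg

CrCl = (140 − 41) × 84.5 / (72 × 2.2) × 0.85 = 8365.5 / 158.40 × 0.85 ≈ 44.9 mL/min
CrCl ≈ 45 mL/min → bracket 35–64 mL/min.
75% of 120 mg = 90 mg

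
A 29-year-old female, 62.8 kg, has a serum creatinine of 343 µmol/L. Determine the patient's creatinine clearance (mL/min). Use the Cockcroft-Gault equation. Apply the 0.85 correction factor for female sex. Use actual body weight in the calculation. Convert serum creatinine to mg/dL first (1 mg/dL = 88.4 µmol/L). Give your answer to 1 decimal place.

SCr = 343 / 88.4 = 3.88 mg/dL
CrCl = (140 − 29) × 62.8 / (72 × 3.88) × 0.85 = 6970.8 / 279.36 × 0.85 ≈ 21.2 mL/min

21.2 mL/min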